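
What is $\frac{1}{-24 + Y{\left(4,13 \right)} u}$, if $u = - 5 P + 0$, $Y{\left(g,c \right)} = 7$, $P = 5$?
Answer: $- \frac{1}{199} \approx -0.0050251$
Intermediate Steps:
$u = -25$ ($u = \left(-5\right) 5 + 0 = -25 + 0 = -25$)
$\frac{1}{-24 + Y{\left(4,13 \right)} u} = \frac{1}{-24 + 7 \left(-25\right)} = \frac{1}{-24 - 175} = \frac{1}{-199} = - \frac{1}{199}$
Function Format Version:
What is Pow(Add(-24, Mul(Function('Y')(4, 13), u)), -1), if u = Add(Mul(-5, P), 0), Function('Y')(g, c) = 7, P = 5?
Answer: Rational(-1, 199) ≈ -0.0050251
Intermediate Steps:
u = -25 (u = Add(Mul(-5, 5), 0) = Add(-25, 0) = -25)
Pow(Add(-24, Mul(Function('Y')(4, 13), u)), -1) = Pow(Add(-24, Mul(7, -25)), -1) = Pow(Add(-24, -175), -1) = Pow(-199, -1) = Rational(-1, 199)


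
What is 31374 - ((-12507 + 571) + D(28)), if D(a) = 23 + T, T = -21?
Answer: 43308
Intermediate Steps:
D(a) = 2 (D(a) = 23 - 21 = 2)
31374 - ((-12507 + 571) + D(28)) = 31374 - ((-12507 + 571) + 2) = 31374 - (-11936 + 2) = 31374 - 1*(-11934) = 31374 + 11934 = 43308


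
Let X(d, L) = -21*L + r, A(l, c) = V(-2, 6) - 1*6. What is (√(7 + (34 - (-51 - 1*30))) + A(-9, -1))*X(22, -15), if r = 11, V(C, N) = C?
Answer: -2608 + 326*√122 ≈ 992.79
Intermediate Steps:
A(l, c) = -8 (A(l, c) = -2 - 1*6 = -2 - 6 = -8)
X(d, L) = 11 - 21*L (X(d, L) = -21*L + 11 = 11 - 21*L)
(√(7 + (34 - (-51 - 1*30))) + A(-9, -1))*X(22, -15) = (√(7 + (34 - (-51 - 1*30))) - 8)*(11 - 21*(-15)) = (√(7 + (34 - (-51 - 30))) - 8)*(11 + 315) = (√(7 + (34 - 1*(-81))) - 8)*326 = (√(7 + (34 + 81)) - 8)*326 = (√(7 + 115) - 8)*326 = (√122 - 8)*326 = (-8 + √122)*326 = -2608 + 326*√122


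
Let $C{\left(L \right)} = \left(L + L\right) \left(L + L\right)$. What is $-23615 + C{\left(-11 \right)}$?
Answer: $-23131$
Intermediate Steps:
$C{\left(L \right)} = 4 L^{2}$ ($C{\left(L \right)} = 2 L 2 L = 4 L^{2}$)
$-23615 + C{\left(-11 \right)} = -23615 + 4 \left(-11\right)^{2} = -23615 + 4 \cdot 121 = -23615 + 484 = -23131$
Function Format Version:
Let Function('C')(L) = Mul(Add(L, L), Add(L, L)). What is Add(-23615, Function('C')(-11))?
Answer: -23131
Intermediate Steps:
Function('C')(L) = Mul(4, Pow(L, 2)) (Function('C')(L) = Mul(Mul(2, L), Mul(2, L)) = Mul(4, Pow(L, 2)))
Add(-23615, Function('C')(-11)) = Add(-23615, Mul(4, Pow(-11, 2))) = Add(-23615, Mul(4, 121)) = Add(-23615, 484) = -23131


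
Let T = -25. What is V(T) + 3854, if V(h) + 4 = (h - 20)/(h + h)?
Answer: 38509/10 ≈ 3850.9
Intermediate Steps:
V(h) = -4 + (-20 + h)/(2*h) (V(h) = -4 + (h - 20)/(h + h) = -4 + (-20 + h)/((2*h)) = -4 + (-20 + h)*(1/(2*h)) = -4 + (-20 + h)/(2*h))
V(T) + 3854 = (-7/2 - 10/(-25)) + 3854 = (-7/2 - 10*(-1/25)) + 3854 = (-7/2 + ⅖) + 3854 = -31/10 + 3854 = 38509/10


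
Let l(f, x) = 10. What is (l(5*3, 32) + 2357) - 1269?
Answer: 1098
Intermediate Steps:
(l(5*3, 32) + 2357) - 1269 = (10 + 2357) - 1269 = 2367 - 1269 = 1098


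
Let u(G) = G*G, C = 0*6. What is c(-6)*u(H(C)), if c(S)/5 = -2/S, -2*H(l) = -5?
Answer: 125/12 ≈ 10.417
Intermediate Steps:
C = 0
H(l) = 5/2 (H(l) = -1/2*(-5) = 5/2)
u(G) = G**2
c(S) = -10/S (c(S) = 5*(-2/S) = -10/S)
c(-6)*u(H(C)) = (-10/(-6))*(5/2)**2 = -10*(-1/6)*(25/4) = (5/3)*(25/4) = 125/12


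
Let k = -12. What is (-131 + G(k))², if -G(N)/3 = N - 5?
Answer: 6400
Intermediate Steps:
G(N) = 15 - 3*N (G(N) = -3*(N - 5) = -3*(-5 + N) = 15 - 3*N)
(-131 + G(k))² = (-131 + (15 - 3*(-12)))² = (-131 + (15 + 36))² = (-131 + 51)² = (-80)² = 6400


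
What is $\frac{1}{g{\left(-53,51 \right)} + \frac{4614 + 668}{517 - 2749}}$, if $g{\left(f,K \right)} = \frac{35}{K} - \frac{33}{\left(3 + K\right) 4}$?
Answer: $- \frac{37944}{69551} \approx -0.54556$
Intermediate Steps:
$g{\left(f,K \right)} = - \frac{33}{12 + 4 K} + \frac{35}{K}$ ($g{\left(f,K \right)} = \frac{35}{K} - \frac{33}{12 + 4 K} = - \frac{33}{12 + 4 K} + \frac{35}{K}$)
$\frac{1}{g{\left(-53,51 \right)} + \frac{4614 + 668}{517 - 2749}} = \frac{1}{\frac{420 + 107 \cdot 51}{4 \cdot 51 \left(3 + 51\right)} + \frac{4614 + 668}{517 - 2749}} = \frac{1}{\frac{1}{4} \cdot \frac{1}{51} \cdot \frac{1}{54} \left(420 + 5457\right) + \frac{5282}{-2232}} = \frac{1}{\frac{1}{4} \cdot \frac{1}{51} \cdot \frac{1}{54} \cdot 5877 + 5282 \left(- \frac{1}{2232}\right)} = \frac{1}{\frac{653}{1224} - \frac{2641}{1116}} = \frac{1}{- \frac{69551}{37944}} = - \frac{37944}{69551}$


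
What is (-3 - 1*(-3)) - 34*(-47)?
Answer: 1598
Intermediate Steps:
(-3 - 1*(-3)) - 34*(-47) = (-3 + 3) + 1598 = 0 + 1598 = 1598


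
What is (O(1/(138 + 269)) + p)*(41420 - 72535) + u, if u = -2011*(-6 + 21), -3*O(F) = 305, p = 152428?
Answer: -14218992080/3 ≈ -4.7397e+9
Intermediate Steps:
O(F) = -305/3 (O(F) = -1/3*305 = -305/3)
u = -30165 (u = -2011*15 = -30165)
(O(1/(138 + 269)) + p)*(41420 - 72535) + u = (-305/3 + 152428)*(41420 - 72535) - 30165 = (456979/3)*(-31115) - 30165 = -14218901585/3 - 30165 = -14218992080/3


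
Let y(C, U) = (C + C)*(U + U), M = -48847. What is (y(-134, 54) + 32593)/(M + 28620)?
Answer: -3649/20227 ≈ -0.18040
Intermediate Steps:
y(C, U) = 4*C*U (y(C, U) = (2*C)*(2*U) = 4*C*U)
(y(-134, 54) + 32593)/(M + 28620) = (4*(-134)*54 + 32593)/(-48847 + 28620) = (-28944 + 32593)/(-20227) = 3649*(-1/20227) = -3649/20227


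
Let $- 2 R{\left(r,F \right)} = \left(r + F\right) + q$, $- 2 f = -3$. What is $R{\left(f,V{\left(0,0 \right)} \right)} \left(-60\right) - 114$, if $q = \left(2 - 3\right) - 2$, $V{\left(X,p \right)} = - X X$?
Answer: $-159$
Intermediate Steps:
$f = \frac{3}{2}$ ($f = \left(- \frac{1}{2}\right) \left(-3\right) = \frac{3}{2} \approx 1.5$)
$V{\left(X,p \right)} = - X^{2}$
$q = -3$ ($q = -1 - 2 = -3$)
$R{\left(r,F \right)} = \frac{3}{2} - \frac{F}{2} - \frac{r}{2}$ ($R{\left(r,F \right)} = - \frac{\left(r + F\right) - 3}{2} = - \frac{\left(F + r\right) - 3}{2} = - \frac{-3 + F + r}{2} = \frac{3}{2} - \frac{F}{2} - \frac{r}{2}$)
$R{\left(f,V{\left(0,0 \right)} \right)} \left(-60\right) - 114 = \left(\frac{3}{2} - \frac{\left(-1\right) 0^{2}}{2} - \frac{3}{4}\right) \left(-60\right) - 114 = \left(\frac{3}{2} - \frac{\left(-1\right) 0}{2} - \frac{3}{4}\right) \left(-60\right) - 114 = \left(\frac{3}{2} - 0 - \frac{3}{4}\right) \left(-60\right) - 114 = \left(\frac{3}{2} + 0 - \frac{3}{4}\right) \left(-60\right) - 114 = \frac{3}{4} \left(-60\right) - 114 = -45 - 114 = -159$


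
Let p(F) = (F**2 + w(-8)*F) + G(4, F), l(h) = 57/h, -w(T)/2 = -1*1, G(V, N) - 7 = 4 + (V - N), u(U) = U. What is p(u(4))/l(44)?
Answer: 1540/57 ≈ 27.018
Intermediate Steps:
G(V, N) = 11 + V - N (G(V, N) = 7 + (4 + (V - N)) = 7 + (4 + V - N) = 11 + V - N)
w(T) = 2 (w(T) = -(-2) = -2*(-1) = 2)
p(F) = 15 + F + F**2 (p(F) = (F**2 + 2*F) + (11 + 4 - F) = (F**2 + 2*F) + (15 - F) = 15 + F + F**2)
p(u(4))/l(44) = (15 + 4 + 4**2)/((57/44)) = (15 + 4 + 16)/((57*(1/44))) = 35/(57/44) = 35*(44/57) = 1540/57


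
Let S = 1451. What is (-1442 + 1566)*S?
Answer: 179924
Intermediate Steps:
(-1442 + 1566)*S = (-1442 + 1566)*1451 = 124*1451 = 179924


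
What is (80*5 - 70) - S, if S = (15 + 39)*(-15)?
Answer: 1140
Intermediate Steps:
S = -810 (S = 54*(-15) = -810)
(80*5 - 70) - S = (80*5 - 70) - 1*(-810) = (400 - 70) + 810 = 330 + 810 = 1140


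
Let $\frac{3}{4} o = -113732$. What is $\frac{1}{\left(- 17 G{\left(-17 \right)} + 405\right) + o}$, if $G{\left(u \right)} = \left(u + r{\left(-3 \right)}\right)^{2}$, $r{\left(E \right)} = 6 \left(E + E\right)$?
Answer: $- \frac{3}{596972} \approx -5.0254 \cdot 10^{-6}$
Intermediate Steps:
$o = - \frac{454928}{3}$ ($o = \frac{4}{3} \left(-113732\right) = - \frac{454928}{3} \approx -1.5164 \cdot 10^{5}$)
$r{\left(E \right)} = 12 E$ ($r{\left(E \right)} = 6 \cdot 2 E = 12 E$)
$G{\left(u \right)} = \left(-36 + u\right)^{2}$ ($G{\left(u \right)} = \left(u + 12 \left(-3\right)\right)^{2} = \left(u - 36\right)^{2} = \left(-36 + u\right)^{2}$)
$\frac{1}{\left(- 17 G{\left(-17 \right)} + 405\right) + o} = \frac{1}{\left(- 17 \left(-36 - 17\right)^{2} + 405\right) - \frac{454928}{3}} = \frac{1}{\left(- 17 \left(-53\right)^{2} + 405\right) - \frac{454928}{3}} = \frac{1}{\left(\left(-17\right) 2809 + 405\right) - \frac{454928}{3}} = \frac{1}{\left(-47753 + 405\right) - \frac{454928}{3}} = \frac{1}{-47348 - \frac{454928}{3}} = \frac{1}{- \frac{596972}{3}} = - \frac{3}{596972}$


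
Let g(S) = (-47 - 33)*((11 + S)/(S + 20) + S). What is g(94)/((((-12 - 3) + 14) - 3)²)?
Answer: -18035/38 ≈ -474.61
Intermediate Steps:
g(S) = -80*S - 80*(11 + S)/(20 + S) (g(S) = -80*((11 + S)/(20 + S) + S) = -80*(S + (11 + S)/(20 + S)) = -80*S - 80*(11 + S)/(20 + S))
g(94)/((((-12 - 3) + 14) - 3)²) = (80*(-11 - 1*94² - 21*94)/(20 + 94))/((((-12 - 3) + 14) - 3)²) = (80*(-11 - 1*8836 - 1974)/114)/(((-15 + 14) - 3)²) = (80*(1/114)*(-11 - 8836 - 1974))/((-1 - 3)²) = (80*(1/114)*(-10821))/((-4)²) = -144280/19/16 = -144280/19*1/16 = -18035/38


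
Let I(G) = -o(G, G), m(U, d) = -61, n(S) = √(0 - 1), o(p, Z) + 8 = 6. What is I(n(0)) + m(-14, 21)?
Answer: -59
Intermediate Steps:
o(p, Z) = -2 (o(p, Z) = -8 + 6 = -2)
n(S) = I (n(S) = √(-1) = I)
I(G) = 2 (I(G) = -1*(-2) = 2)
I(n(0)) + m(-14, 21) = 2 - 61 = -59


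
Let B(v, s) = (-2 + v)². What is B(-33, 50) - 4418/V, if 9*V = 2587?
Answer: 3129313/2587 ≈ 1209.6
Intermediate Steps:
V = 2587/9 (V = (⅑)*2587 = 2587/9 ≈ 287.44)
B(-33, 50) - 4418/V = (-2 - 33)² - 4418/2587/9 = (-35)² - 4418*9/2587 = 1225 - 1*39762/2587 = 1225 - 39762/2587 = 3129313/2587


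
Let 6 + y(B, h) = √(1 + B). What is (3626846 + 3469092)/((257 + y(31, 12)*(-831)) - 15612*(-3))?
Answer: 369549355102/2690124289 + 23586897912*√2/2690124289 ≈ 149.77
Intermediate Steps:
y(B, h) = -6 + √(1 + B)
(3626846 + 3469092)/((257 + y(31, 12)*(-831)) - 15612*(-3)) = (3626846 + 3469092)/((257 + (-6 + √(1 + 31))*(-831)) - 15612*(-3)) = 7095938/((257 + (-6 + √32)*(-831)) + 46836) = 7095938/((257 + (-6 + 4*√2)*(-831)) + 46836) = 7095938/((257 + (4986 - 3324*√2)) + 46836) = 7095938/((5243 - 3324*√2) + 46836) = 7095938/(52079 - 3324*√2)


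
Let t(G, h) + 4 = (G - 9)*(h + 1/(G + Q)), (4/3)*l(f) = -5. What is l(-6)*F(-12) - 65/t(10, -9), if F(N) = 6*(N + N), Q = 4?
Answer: 98650/181 ≈ 545.03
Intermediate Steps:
l(f) = -15/4 (l(f) = (¾)*(-5) = -15/4)
F(N) = 12*N (F(N) = 6*(2*N) = 12*N)
t(G, h) = -4 + (-9 + G)*(h + 1/(4 + G)) (t(G, h) = -4 + (G - 9)*(h + 1/(G + 4)) = -4 + (-9 + G)*(h + 1/(4 + G)))
l(-6)*F(-12) - 65/t(10, -9) = -45*(-12) - 65*(4 + 10)/(-25 - 36*(-9) - 3*10 - 9*10² - 5*10*(-9)) = -15/4*(-144) - 65*14/(-25 + 324 - 30 - 9*100 + 450) = 540 - 65*14/(-25 + 324 - 30 - 900 + 450) = 540 - 65/((1/14)*(-181)) = 540 - 65/(-181/14) = 540 - 65*(-14/181) = 540 + 910/181 = 98650/181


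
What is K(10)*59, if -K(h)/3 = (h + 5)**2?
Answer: -39825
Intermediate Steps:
K(h) = -3*(5 + h)**2 (K(h) = -3*(h + 5)**2 = -3*(5 + h)**2)
K(10)*59 = -3*(5 + 10)**2*59 = -3*15**2*59 = -3*225*59 = -675*59 = -39825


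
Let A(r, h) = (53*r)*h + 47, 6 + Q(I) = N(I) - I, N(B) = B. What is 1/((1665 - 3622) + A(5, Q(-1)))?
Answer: -1/3500 ≈ -0.00028571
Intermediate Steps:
Q(I) = -6 (Q(I) = -6 + (I - I) = -6 + 0 = -6)
A(r, h) = 47 + 53*h*r (A(r, h) = 53*h*r + 47 = 47 + 53*h*r)
1/((1665 - 3622) + A(5, Q(-1))) = 1/((1665 - 3622) + (47 + 53*(-6)*5)) = 1/(-1957 + (47 - 1590)) = 1/(-1957 - 1543) = 1/(-3500) = -1/3500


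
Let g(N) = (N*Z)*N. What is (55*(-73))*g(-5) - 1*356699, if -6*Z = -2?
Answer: -1170472/3 ≈ -3.9016e+5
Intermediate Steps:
Z = 1/3 (Z = -1/6*(-2) = 1/3 ≈ 0.33333)
g(N) = N**2/3 (g(N) = (N*(1/3))*N = (N/3)*N = N**2/3)
(55*(-73))*g(-5) - 1*356699 = (55*(-73))*((1/3)*(-5)**2) - 1*356699 = -4015*25/3 - 356699 = -100375/3 - 356699 = -1170472/3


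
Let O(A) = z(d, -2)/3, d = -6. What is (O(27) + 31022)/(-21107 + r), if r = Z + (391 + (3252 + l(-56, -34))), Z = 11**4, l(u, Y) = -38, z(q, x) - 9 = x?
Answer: -93073/8583 ≈ -10.844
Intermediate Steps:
z(q, x) = 9 + x
O(A) = 7/3 (O(A) = (9 - 2)/3 = 7*(1/3) = 7/3)
Z = 14641
r = 18246 (r = 14641 + (391 + (3252 - 38)) = 14641 + (391 + 3214) = 14641 + 3605 = 18246)
(O(27) + 31022)/(-21107 + r) = (7/3 + 31022)/(-21107 + 18246) = (93073/3)/(-2861) = (93073/3)*(-1/2861) = -93073/8583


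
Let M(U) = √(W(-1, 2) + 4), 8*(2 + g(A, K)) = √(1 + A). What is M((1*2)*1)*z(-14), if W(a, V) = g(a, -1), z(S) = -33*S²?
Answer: -6468*√2 ≈ -9147.1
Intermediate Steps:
g(A, K) = -2 + √(1 + A)/8
W(a, V) = -2 + √(1 + a)/8
M(U) = √2 (M(U) = √((-2 + √(1 - 1)/8) + 4) = √((-2 + √0/8) + 4) = √((-2 + (⅛)*0) + 4) = √((-2 + 0) + 4) = √(-2 + 4) = √2)
M((1*2)*1)*z(-14) = √2*(-33*(-14)²) = √2*(-33*196) = √2*(-6468) = -6468*√2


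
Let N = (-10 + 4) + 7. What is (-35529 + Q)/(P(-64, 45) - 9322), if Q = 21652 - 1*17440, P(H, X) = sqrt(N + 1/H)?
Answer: 18683972736/5561579713 + 751608*sqrt(7)/5561579713 ≈ 3.3598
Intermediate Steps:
N = 1 (N = -6 + 7 = 1)
P(H, X) = sqrt(1 + 1/H)
Q = 4212 (Q = 21652 - 17440 = 4212)
(-35529 + Q)/(P(-64, 45) - 9322) = (-35529 + 4212)/(sqrt((1 - 64)/(-64)) - 9322) = -31317/(sqrt(-1/64*(-63)) - 9322) = -31317/(sqrt(63/64) - 9322) = -31317/(3*sqrt(7)/8 - 9322) = -31317/(-9322 + 3*sqrt(7)/8)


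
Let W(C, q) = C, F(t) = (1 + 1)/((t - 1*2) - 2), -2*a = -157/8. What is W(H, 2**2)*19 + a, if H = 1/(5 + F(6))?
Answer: 623/48 ≈ 12.979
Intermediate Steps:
a = 157/16 (a = -(-157)/(2*8) = -1/2*(-157/8) = 157/16 ≈ 9.8125)
F(t) = 2/(-4 + t) (F(t) = 2/((t - 2) - 2) = 2/((-2 + t) - 2) = 2/(-4 + t))
H = 1/6 (H = 1/(5 + 2/(-4 + 6)) = 1/(5 + 2/2) = 1/(5 + 2*(1/2)) = 1/(5 + 1) = 1/6 ≈ 0.16667)
W(H, 2**2)*19 + a = (1/6)*19 + 157/16 = 19/6 + 157/16 = 623/48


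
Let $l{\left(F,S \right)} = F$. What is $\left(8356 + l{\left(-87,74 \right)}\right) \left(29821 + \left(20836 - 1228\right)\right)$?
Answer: $408728401$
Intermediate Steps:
$\left(8356 + l{\left(-87,74 \right)}\right) \left(29821 + \left(20836 - 1228\right)\right) = \left(8356 - 87\right) \left(29821 + \left(20836 - 1228\right)\right) = 8269 \left(29821 + 19608\right) = 8269 \cdot 49429 = 408728401$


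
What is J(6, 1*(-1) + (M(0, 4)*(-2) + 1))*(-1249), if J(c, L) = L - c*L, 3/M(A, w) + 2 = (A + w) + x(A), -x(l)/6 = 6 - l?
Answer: 18735/17 ≈ 1102.1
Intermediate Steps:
x(l) = -36 + 6*l (x(l) = -6*(6 - l) = -36 + 6*l)
M(A, w) = 3/(-38 + w + 7*A) (M(A, w) = 3/(-2 + ((A + w) + (-36 + 6*A))) = 3/(-2 + (-36 + w + 7*A)) = 3/(-38 + w + 7*A))
J(c, L) = L - L*c
J(6, 1*(-1) + (M(0, 4)*(-2) + 1))*(-1249) = ((1*(-1) + ((3/(-38 + 4 + 7*0))*(-2) + 1))*(1 - 1*6))*(-1249) = ((-1 + ((3/(-38 + 4 + 0))*(-2) + 1))*(1 - 6))*(-1249) = ((-1 + ((3/(-34))*(-2) + 1))*(-5))*(-1249) = ((-1 + ((3*(-1/34))*(-2) + 1))*(-5))*(-1249) = ((-1 + (-3/34*(-2) + 1))*(-5))*(-1249) = ((-1 + (3/17 + 1))*(-5))*(-1249) = ((-1 + 20/17)*(-5))*(-1249) = ((3/17)*(-5))*(-1249) = -15/17*(-1249) = 18735/17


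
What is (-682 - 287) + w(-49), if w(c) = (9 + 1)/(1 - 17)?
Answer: -7757/8 ≈ -969.63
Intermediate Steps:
w(c) = -5/8 (w(c) = 10/(-16) = 10*(-1/16) = -5/8)
(-682 - 287) + w(-49) = (-682 - 287) - 5/8 = -969 - 5/8 = -7757/8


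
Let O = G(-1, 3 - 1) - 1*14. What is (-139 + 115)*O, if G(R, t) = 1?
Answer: 312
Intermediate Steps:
O = -13 (O = 1 - 1*14 = 1 - 14 = -13)
(-139 + 115)*O = (-139 + 115)*(-13) = -24*(-13) = 312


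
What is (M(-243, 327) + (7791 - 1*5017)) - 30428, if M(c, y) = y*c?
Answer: -107115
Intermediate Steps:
M(c, y) = c*y
(M(-243, 327) + (7791 - 1*5017)) - 30428 = (-243*327 + (7791 - 1*5017)) - 30428 = (-79461 + (7791 - 5017)) - 30428 = (-79461 + 2774) - 30428 = -76687 - 30428 = -107115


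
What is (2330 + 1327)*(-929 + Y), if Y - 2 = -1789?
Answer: -9932412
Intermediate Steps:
Y = -1787 (Y = 2 - 1789 = -1787)
(2330 + 1327)*(-929 + Y) = (2330 + 1327)*(-929 - 1787) = 3657*(-2716) = -9932412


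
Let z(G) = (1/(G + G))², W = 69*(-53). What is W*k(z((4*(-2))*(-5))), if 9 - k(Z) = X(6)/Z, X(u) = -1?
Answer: -23437713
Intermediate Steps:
W = -3657
z(G) = 1/(4*G²) (z(G) = (1/(2*G))² = 1/(4*G²))
k(Z) = 9 + 1/Z (k(Z) = 9 - (-1)/Z = 9 + 1/Z)
W*k(z((4*(-2))*(-5))) = -3657*(9 + 1/(1/(4*((4*(-2))*(-5))²))) = -3657*(9 + 1/(1/(4*(-8*(-5))²))) = -3657*(9 + 1/((¼)/40²)) = -3657*(9 + 1/((¼)*(1/1600))) = -3657*(9 + 1/(1/6400)) = -3657*(9 + 6400) = -3657*6409 = -23437713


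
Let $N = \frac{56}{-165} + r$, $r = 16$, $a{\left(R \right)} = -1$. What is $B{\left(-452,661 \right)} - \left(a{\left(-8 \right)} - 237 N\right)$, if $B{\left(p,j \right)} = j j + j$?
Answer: $\frac{24271201}{55} \approx 4.4129 \cdot 10^{5}$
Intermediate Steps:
$B{\left(p,j \right)} = j + j^{2}$ ($B{\left(p,j \right)} = j^{2} + j = j + j^{2}$)
$N = \frac{2584}{165}$ ($N = \frac{56}{-165} + 16 = 56 \left(- \frac{1}{165}\right) + 16 = - \frac{56}{165} + 16 = \frac{2584}{165} \approx 15.661$)
$B{\left(-452,661 \right)} - \left(a{\left(-8 \right)} - 237 N\right) = 661 \left(1 + 661\right) - \left(-1 - \frac{204136}{55}\right) = 661 \cdot 662 - \left(-1 - \frac{204136}{55}\right) = 437582 - - \frac{204191}{55} = 437582 + \frac{204191}{55} = \frac{24271201}{55}$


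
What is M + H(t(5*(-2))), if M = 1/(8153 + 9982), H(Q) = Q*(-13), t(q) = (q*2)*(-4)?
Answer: -18860399/18135 ≈ -1040.0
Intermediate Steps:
t(q) = -8*q (t(q) = (2*q)*(-4) = -8*q)
H(Q) = -13*Q
M = 1/18135 ≈ 5.5142e-5
M + H(t(5*(-2))) = 1/18135 - (-104)*5*(-2) = 1/18135 - (-104)*(-10) = 1/18135 - 13*80 = 1/18135 - 1040 = -18860399/18135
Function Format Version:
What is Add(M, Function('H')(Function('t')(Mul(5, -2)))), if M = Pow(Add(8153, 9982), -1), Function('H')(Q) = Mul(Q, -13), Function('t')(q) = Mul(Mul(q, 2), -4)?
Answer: Rational(-18860399, 18135) ≈ -1040.0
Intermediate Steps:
Function('t')(q) = Mul(-8, q) (Function('t')(q) = Mul(Mul(2, q), -4) = Mul(-8, q))
Function('H')(Q) = Mul(-13, Q)
M = Rational(1, 18135) (M = Pow(18135, -1) = Rational(1, 18135) ≈ 5.5142e-5)
Add(M, Function('H')(Function('t')(Mul(5, -2)))) = Add(Rational(1, 18135), Mul(-13, Mul(-8, Mul(5, -2)))) = Add(Rational(1, 18135), Mul(-13, Mul(-8, -10))) = Add(Rational(1, 18135), Mul(-13, 80)) = Add(Rational(1, 18135), -1040) = Rational(-18860399, 18135)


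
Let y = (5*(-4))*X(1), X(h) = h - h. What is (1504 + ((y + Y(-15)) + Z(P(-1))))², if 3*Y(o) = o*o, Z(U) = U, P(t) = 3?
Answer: 2502724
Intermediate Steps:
X(h) = 0
Y(o) = o²/3 (Y(o) = (o*o)/3 = o²/3)
y = 0 (y = (5*(-4))*0 = -20*0 = 0)
(1504 + ((y + Y(-15)) + Z(P(-1))))² = (1504 + ((0 + (⅓)*(-15)²) + 3))² = (1504 + ((0 + (⅓)*225) + 3))² = (1504 + ((0 + 75) + 3))² = (1504 + (75 + 3))² = (1504 + 78)² = 1582² = 2502724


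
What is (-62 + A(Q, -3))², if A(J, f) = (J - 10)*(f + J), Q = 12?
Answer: 1936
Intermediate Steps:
A(J, f) = (-10 + J)*(J + f)
(-62 + A(Q, -3))² = (-62 + (12² - 10*12 - 10*(-3) + 12*(-3)))² = (-62 + (144 - 120 + 30 - 36))² = (-62 + 18)² = (-44)² = 1936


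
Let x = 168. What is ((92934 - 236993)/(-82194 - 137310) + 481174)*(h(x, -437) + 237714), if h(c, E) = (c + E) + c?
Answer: 25096628449890815/219504 ≈ 1.1433e+11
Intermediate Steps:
h(c, E) = E + 2*c (h(c, E) = (E + c) + c = E + 2*c)
((92934 - 236993)/(-82194 - 137310) + 481174)*(h(x, -437) + 237714) = ((92934 - 236993)/(-82194 - 137310) + 481174)*((-437 + 2*168) + 237714) = (-144059/(-219504) + 481174)*((-437 + 336) + 237714) = (-144059*(-1/219504) + 481174)*(-101 + 237714) = (144059/219504 + 481174)*237613 = (105619761755/219504)*237613 = 25096628449890815/219504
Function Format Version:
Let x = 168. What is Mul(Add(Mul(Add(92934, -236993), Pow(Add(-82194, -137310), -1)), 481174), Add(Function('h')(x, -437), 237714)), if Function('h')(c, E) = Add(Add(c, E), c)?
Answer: Rational(25096628449890815, 219504) ≈ 1.1433e+11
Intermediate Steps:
Function('h')(c, E) = Add(E, Mul(2, c)) (Function('h')(c, E) = Add(Add(E, c), c) = Add(E, Mul(2, c)))
Mul(Add(Mul(Add(92934, -236993), Pow(Add(-82194, -137310), -1)), 481174), Add(Function('h')(x, -437), 237714)) = Mul(Add(Mul(Add(92934, -236993), Pow(Add(-82194, -137310), -1)), 481174), Add(Add(-437, Mul(2, 168)), 237714)) = Mul(Add(Mul(-144059, Pow(-219504, -1)), 481174), Add(Add(-437, 336), 237714)) = Mul(Add(Mul(-144059, Rational(-1, 219504)), 481174), Add(-101, 237714)) = Mul(Add(Rational(144059, 219504), 481174), 237613) = Mul(Rational(105619761755, 219504), 237613) = Rational(25096628449890815, 219504)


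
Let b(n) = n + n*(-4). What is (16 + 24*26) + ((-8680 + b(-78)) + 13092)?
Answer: 5286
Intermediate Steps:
b(n) = -3*n (b(n) = n - 4*n = -3*n)
(16 + 24*26) + ((-8680 + b(-78)) + 13092) = (16 + 24*26) + ((-8680 - 3*(-78)) + 13092) = (16 + 624) + ((-8680 + 234) + 13092) = 640 + (-8446 + 13092) = 640 + 4646 = 5286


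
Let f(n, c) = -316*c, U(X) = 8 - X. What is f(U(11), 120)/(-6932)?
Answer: 9480/1733 ≈ 5.4703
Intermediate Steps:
f(U(11), 120)/(-6932) = -316*120/(-6932) = -37920*(-1/6932) = 9480/1733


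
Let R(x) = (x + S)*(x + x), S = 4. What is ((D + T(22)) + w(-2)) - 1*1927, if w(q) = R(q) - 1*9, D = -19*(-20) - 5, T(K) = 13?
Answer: -1556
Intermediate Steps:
D = 375 (D = 380 - 5 = 375)
R(x) = 2*x*(4 + x) (R(x) = (x + 4)*(x + x) = (4 + x)*(2*x) = 2*x*(4 + x))
w(q) = -9 + 2*q*(4 + q) (w(q) = 2*q*(4 + q) - 1*9 = 2*q*(4 + q) - 9 = -9 + 2*q*(4 + q))
((D + T(22)) + w(-2)) - 1*1927 = ((375 + 13) + (-9 + 2*(-2)*(4 - 2))) - 1*1927 = (388 + (-9 + 2*(-2)*2)) - 1927 = (388 + (-9 - 8)) - 1927 = (388 - 17) - 1927 = 371 - 1927 = -1556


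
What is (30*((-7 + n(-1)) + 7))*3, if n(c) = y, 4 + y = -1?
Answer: -450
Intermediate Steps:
y = -5 (y = -4 - 1 = -5)
n(c) = -5
(30*((-7 + n(-1)) + 7))*3 = (30*((-7 - 5) + 7))*3 = (30*(-12 + 7))*3 = (30*(-5))*3 = -150*3 = -450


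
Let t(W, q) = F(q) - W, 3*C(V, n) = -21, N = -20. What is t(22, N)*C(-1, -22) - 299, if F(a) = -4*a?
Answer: -705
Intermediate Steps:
C(V, n) = -7 (C(V, n) = (1/3)*(-21) = -7)
t(W, q) = -W - 4*q (t(W, q) = -4*q - W = -W - 4*q)
t(22, N)*C(-1, -22) - 299 = (-1*22 - 4*(-20))*(-7) - 299 = (-22 + 80)*(-7) - 299 = 58*(-7) - 299 = -406 - 299 = -705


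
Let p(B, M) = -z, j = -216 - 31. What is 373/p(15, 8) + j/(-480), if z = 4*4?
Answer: -10943/480 ≈ -22.798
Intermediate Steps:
j = -247
z = 16
p(B, M) = -16 (p(B, M) = -1*16 = -16)
373/p(15, 8) + j/(-480) = 373/(-16) - 247/(-480) = 373*(-1/16) - 247*(-1/480) = -373/16 + 247/480 = -10943/480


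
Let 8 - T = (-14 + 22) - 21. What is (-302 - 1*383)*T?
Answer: -14385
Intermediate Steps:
T = 21 (T = 8 - ((-14 + 22) - 21) = 8 - (8 - 21) = 8 - 1*(-13) = 8 + 13 = 21)
(-302 - 1*383)*T = (-302 - 1*383)*21 = (-302 - 383)*21 = -685*21 = -14385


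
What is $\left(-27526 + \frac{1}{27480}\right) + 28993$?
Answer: $\frac{40313161}{27480} \approx 1467.0$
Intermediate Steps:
$\left(-27526 + \frac{1}{27480}\right) + 28993 = - \frac{756414479}{27480} + 28993 = \frac{40313161}{27480}$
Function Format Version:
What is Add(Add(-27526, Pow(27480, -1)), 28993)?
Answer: Rational(40313161, 27480) ≈ 1467.0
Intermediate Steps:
Add(Add(-27526, Pow(27480, -1)), 28993) = Add(Add(-27526, Rational(1, 27480)), 28993) = Add(Rational(-756414479, 27480), 28993) = Rational(40313161, 27480)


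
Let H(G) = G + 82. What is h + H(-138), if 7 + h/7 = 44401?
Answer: 310702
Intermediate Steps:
H(G) = 82 + G
h = 310758 (h = -49 + 7*44401 = -49 + 310807 = 310758)
h + H(-138) = 310758 + (82 - 138) = 310758 - 56 = 310702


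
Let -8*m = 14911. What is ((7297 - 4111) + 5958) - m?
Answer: 88063/8 ≈ 11008.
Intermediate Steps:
m = -14911/8 (m = -1/8*14911 = -14911/8 ≈ -1863.9)
((7297 - 4111) + 5958) - m = ((7297 - 4111) + 5958) - 1*(-14911/8) = (3186 + 5958) + 14911/8 = 9144 + 14911/8 = 88063/8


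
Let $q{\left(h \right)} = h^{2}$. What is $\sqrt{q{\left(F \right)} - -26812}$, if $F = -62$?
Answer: $8 \sqrt{479} \approx 175.09$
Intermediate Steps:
$\sqrt{q{\left(F \right)} - -26812} = \sqrt{\left(-62\right)^{2} - -26812} = \sqrt{3844 + 26812} = \sqrt{30656} = 8 \sqrt{479}$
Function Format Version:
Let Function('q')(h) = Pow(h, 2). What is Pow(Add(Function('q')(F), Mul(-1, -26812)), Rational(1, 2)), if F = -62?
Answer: Mul(8, Pow(479, Rational(1, 2))) ≈ 175.09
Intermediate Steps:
Pow(Add(Function('q')(F), Mul(-1, -26812)), Rational(1, 2)) = Pow(Add(Pow(-62, 2), Mul(-1, -26812)), Rational(1, 2)) = Pow(Add(3844, 26812), Rational(1, 2)) = Pow(30656, Rational(1, 2)) = Mul(8, Pow(479, Rational(1, 2)))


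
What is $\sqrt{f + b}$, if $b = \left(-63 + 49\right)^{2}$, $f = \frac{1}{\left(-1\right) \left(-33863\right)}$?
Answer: $\frac{3 \sqrt{24972641843}}{33863} \approx 14.0$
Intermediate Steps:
$f = \frac{1}{33863} \approx 2.9531 \cdot 10^{-5}$
$b = 196$ ($b = \left(-14\right)^{2} = 196$)
$\sqrt{f + b} = \sqrt{\frac{1}{33863} + 196} = \sqrt{\frac{6637149}{33863}} = \frac{3 \sqrt{24972641843}}{33863}$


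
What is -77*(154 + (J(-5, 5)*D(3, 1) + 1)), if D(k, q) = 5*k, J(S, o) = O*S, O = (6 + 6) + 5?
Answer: 86240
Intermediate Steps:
O = 17 (O = 12 + 5 = 17)
J(S, o) = 17*S
-77*(154 + (J(-5, 5)*D(3, 1) + 1)) = -77*(154 + ((17*(-5))*(5*3) + 1)) = -77*(154 + (-85*15 + 1)) = -77*(154 + (-1275 + 1)) = -77*(154 - 1274) = -77*(-1120) = 86240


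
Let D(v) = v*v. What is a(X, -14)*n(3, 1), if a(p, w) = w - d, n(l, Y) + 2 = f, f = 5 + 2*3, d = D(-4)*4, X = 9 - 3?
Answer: -702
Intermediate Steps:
D(v) = v**2
X = 6
d = 64 (d = (-4)**2*4 = 16*4 = 64)
f = 11 (f = 5 + 6 = 11)
n(l, Y) = 9 (n(l, Y) = -2 + 11 = 9)
a(p, w) = -64 + w (a(p, w) = w - 1*64 = w - 64 = -64 + w)
a(X, -14)*n(3, 1) = (-64 - 14)*9 = -78*9 = -702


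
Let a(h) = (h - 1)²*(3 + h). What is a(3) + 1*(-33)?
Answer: -9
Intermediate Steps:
a(h) = (-1 + h)²*(3 + h)
a(3) + 1*(-33) = (-1 + 3)²*(3 + 3) + 1*(-33) = 2²*6 - 33 = 4*6 - 33 = 24 - 33 = -9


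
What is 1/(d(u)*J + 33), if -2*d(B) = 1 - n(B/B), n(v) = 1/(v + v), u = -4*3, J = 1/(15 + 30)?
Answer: 180/5939 ≈ 0.030308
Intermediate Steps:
J = 1/45 ≈ 0.022222
u = -12
n(v) = 1/(2*v)
d(B) = -¼ (d(B) = -(1 - 1/(2*(B/B)))/2 = -(1 - 1/(2*1))/2 = -(1 - 1/2)/2 = -(1 - 1*½)/2 = -(1 - ½)/2 = -½*½ = -¼)
1/(d(u)*J + 33) = 1/(-¼*1/45 + 33) = 1/(-1/180 + 33) = 1/(5939/180) = 180/5939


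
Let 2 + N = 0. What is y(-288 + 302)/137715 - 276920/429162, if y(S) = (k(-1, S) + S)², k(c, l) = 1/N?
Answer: -25371882017/39401363220 ≈ -0.64393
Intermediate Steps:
N = -2 (N = -2 + 0 = -2)
k(c, l) = -½ (k(c, l) = 1/(-2) = -½)
y(S) = (-½ + S)²
y(-288 + 302)/137715 - 276920/429162 = ((-1 + 2*(-288 + 302))²/4)/137715 - 276920/429162 = ((-1 + 2*14)²/4)*(1/137715) - 276920*1/429162 = ((-1 + 28)²/4)*(1/137715) - 138460/214581 = ((¼)*27²)*(1/137715) - 138460/214581 = ((¼)*729)*(1/137715) - 138460/214581 = (729/4)*(1/137715) - 138460/214581 = 243/183620 - 138460/214581 = -25371882017/39401363220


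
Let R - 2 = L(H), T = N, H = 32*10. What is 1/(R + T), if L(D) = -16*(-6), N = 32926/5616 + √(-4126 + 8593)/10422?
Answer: 30504873961224/3168324409633873 - 28181088*√4467/3168324409633873 ≈ 0.0096275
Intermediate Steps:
H = 320
N = 16463/2808 + √4467/10422 (N = 32926*(1/5616) + √4467*(1/10422) = 16463/2808 + √4467/10422 ≈ 5.8693)
T = 16463/2808 + √4467/10422 ≈ 5.8693
L(D) = 96
R = 98 (R = 2 + 96 = 98)
1/(R + T) = 1/(98 + (16463/2808 + √4467/10422)) = 1/(291647/2808 + √4467/10422)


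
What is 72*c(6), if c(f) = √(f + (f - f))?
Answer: 72*√6 ≈ 176.36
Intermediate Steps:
c(f) = √f (c(f) = √(f + 0) = √f)
72*c(6) = 72*√6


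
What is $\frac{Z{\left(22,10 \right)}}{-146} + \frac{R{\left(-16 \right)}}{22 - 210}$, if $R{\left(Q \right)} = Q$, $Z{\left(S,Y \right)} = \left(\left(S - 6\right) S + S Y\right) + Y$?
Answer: $- \frac{13385}{3431} \approx -3.9012$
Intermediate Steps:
$Z{\left(S,Y \right)} = Y + S Y + S \left(-6 + S\right)$ ($Z{\left(S,Y \right)} = \left(\left(-6 + S\right) S + S Y\right) + Y = \left(S \left(-6 + S\right) + S Y\right) + Y = \left(S Y + S \left(-6 + S\right)\right) + Y = Y + S Y + S \left(-6 + S\right)$)
$\frac{Z{\left(22,10 \right)}}{-146} + \frac{R{\left(-16 \right)}}{22 - 210} = \frac{10 + 22^{2} - 132 + 22 \cdot 10}{-146} - \frac{16}{22 - 210} = \left(10 + 484 - 132 + 220\right) \left(- \frac{1}{146}\right) - \frac{16}{-188} = 582 \left(- \frac{1}{146}\right) - - \frac{4}{47} = - \frac{291}{73} + \frac{4}{47} = - \frac{13385}{3431}$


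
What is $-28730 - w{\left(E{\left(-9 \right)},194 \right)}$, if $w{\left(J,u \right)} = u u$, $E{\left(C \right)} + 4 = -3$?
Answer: $-66366$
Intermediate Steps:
$E{\left(C \right)} = -7$ ($E{\left(C \right)} = -4 - 3 = -7$)
$w{\left(J,u \right)} = u^{2}$
$-28730 - w{\left(E{\left(-9 \right)},194 \right)} = -28730 - 194^{2} = -28730 - 37636 = -66366$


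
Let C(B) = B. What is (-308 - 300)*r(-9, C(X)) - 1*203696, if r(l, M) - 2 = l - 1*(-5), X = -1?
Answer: -202480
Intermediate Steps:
r(l, M) = 7 + l (r(l, M) = 2 + (l - 1*(-5)) = 2 + (l + 5) = 2 + (5 + l) = 7 + l)
(-308 - 300)*r(-9, C(X)) - 1*203696 = (-308 - 300)*(7 - 9) - 1*203696 = -608*(-2) - 203696 = 1216 - 203696 = -202480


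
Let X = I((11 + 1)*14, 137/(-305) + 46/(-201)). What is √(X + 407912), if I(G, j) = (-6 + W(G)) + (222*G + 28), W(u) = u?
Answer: √445398 ≈ 667.38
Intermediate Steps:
I(G, j) = 22 + 223*G (I(G, j) = (-6 + G) + (222*G + 28) = (-6 + G) + (28 + 222*G) = 22 + 223*G)
X = 37486 (X = 22 + 223*((11 + 1)*14) = 22 + 223*(12*14) = 22 + 223*168 = 22 + 37464 = 37486)
√(X + 407912) = √(37486 + 407912) = √445398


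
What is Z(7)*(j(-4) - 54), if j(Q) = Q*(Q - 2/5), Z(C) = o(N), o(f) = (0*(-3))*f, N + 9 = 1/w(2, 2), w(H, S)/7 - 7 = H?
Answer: 0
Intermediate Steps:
w(H, S) = 49 + 7*H
N = -566/63 (N = -9 + 1/(49 + 7*2) = -9 + 1/(49 + 14) = -9 + 1/63 = -566/63 ≈ -8.9841)
o(f) = 0 (o(f) = 0*f = 0)
Z(C) = 0
j(Q) = Q*(-⅖ + Q) (j(Q) = Q*(Q - 2*⅕) = Q*(Q - ⅖) = Q*(-⅖ + Q))
Z(7)*(j(-4) - 54) = 0*((⅕)*(-4)*(-2 + 5*(-4)) - 54) = 0*((⅕)*(-4)*(-2 - 20) - 54) = 0*((⅕)*(-4)*(-22) - 54) = 0*(88/5 - 54) = 0*(-182/5) = 0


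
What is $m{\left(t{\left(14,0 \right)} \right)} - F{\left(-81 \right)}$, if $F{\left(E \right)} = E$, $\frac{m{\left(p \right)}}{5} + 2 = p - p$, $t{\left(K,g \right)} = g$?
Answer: $71$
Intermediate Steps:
$m{\left(p \right)} = -10$ ($m{\left(p \right)} = -10 + 5 \left(p - p\right) = -10 + 5 \cdot 0 = -10 + 0 = -10$)
$m{\left(t{\left(14,0 \right)} \right)} - F{\left(-81 \right)} = -10 - -81 = -10 + 81 = 71$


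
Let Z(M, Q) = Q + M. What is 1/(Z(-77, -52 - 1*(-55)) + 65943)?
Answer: 1/65869 ≈ 1.5182e-5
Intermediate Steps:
Z(M, Q) = M + Q
1/(Z(-77, -52 - 1*(-55)) + 65943) = 1/((-77 + (-52 - 1*(-55))) + 65943) = 1/((-77 + (-52 + 55)) + 65943) = 1/((-77 + 3) + 65943) = 1/(-74 + 65943) = 1/65869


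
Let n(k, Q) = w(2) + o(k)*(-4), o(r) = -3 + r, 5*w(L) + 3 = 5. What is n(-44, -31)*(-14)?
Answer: -13188/5 ≈ -2637.6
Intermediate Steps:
w(L) = ⅖ (w(L) = -⅗ + (⅕)*5 = -⅗ + 1 = ⅖)
n(k, Q) = 62/5 - 4*k (n(k, Q) = ⅖ + (-3 + k)*(-4) = ⅖ + (12 - 4*k) = 62/5 - 4*k)
n(-44, -31)*(-14) = (62/5 - 4*(-44))*(-14) = (62/5 + 176)*(-14) = (942/5)*(-14) = -13188/5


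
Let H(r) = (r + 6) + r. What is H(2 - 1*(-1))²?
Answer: 144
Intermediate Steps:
H(r) = 6 + 2*r (H(r) = (6 + r) + r = 6 + 2*r)
H(2 - 1*(-1))² = (6 + 2*(2 - 1*(-1)))² = (6 + 2*(2 + 1))² = (6 + 2*3)² = (6 + 6)² = 12² = 144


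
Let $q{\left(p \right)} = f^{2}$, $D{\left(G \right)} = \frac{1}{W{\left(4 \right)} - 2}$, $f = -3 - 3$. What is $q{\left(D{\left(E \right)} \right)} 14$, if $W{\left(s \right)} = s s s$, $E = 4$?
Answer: $504$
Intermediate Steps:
$W{\left(s \right)} = s^{3}$ ($W{\left(s \right)} = s^{2} s = s^{3}$)
$f = -6$
$D{\left(G \right)} = \frac{1}{62}$ ($D{\left(G \right)} = \frac{1}{4^{3} - 2} = \frac{1}{64 - 2} = \frac{1}{62}$)
$q{\left(p \right)} = 36$ ($q{\left(p \right)} = \left(-6\right)^{2} = 36$)
$q{\left(D{\left(E \right)} \right)} 14 = 36 \cdot 14 = 504$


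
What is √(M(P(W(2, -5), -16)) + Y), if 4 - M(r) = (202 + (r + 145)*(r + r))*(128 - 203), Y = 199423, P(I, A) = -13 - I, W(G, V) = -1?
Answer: I*√24823 ≈ 157.55*I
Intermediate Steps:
M(r) = 15154 + 150*r*(145 + r) (M(r) = 4 - (202 + (r + 145)*(r + r))*(128 - 203) = 4 - (202 + (145 + r)*(2*r))*(-75) = 4 - (202 + 2*r*(145 + r))*(-75) = 4 - (-15150 - 150*r*(145 + r)) = 4 + (15150 + 150*r*(145 + r)) = 15154 + 150*r*(145 + r))
√(M(P(W(2, -5), -16)) + Y) = √((15154 + 150*(-13 - 1*(-1))² + 21750*(-13 - 1*(-1))) + 199423) = √((15154 + 150*(-13 + 1)² + 21750*(-13 + 1)) + 199423) = √((15154 + 150*(-12)² + 21750*(-12)) + 199423) = √((15154 + 150*144 - 261000) + 199423) = √((15154 + 21600 - 261000) + 199423) = √(-224246 + 199423) = √(-24823) = I*√24823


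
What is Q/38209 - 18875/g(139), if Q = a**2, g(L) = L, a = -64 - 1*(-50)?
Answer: -721167631/5311051 ≈ -135.79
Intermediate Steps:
a = -14 (a = -64 + 50 = -14)
Q = 196 (Q = (-14)**2 = 196)
Q/38209 - 18875/g(139) = 196/38209 - 18875/139 = -721167631/5311051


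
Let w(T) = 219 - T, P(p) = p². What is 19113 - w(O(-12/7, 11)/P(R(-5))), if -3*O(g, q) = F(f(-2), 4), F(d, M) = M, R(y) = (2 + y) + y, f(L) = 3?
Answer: 906911/48 ≈ 18894.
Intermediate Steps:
R(y) = 2 + 2*y
O(g, q) = -4/3 (O(g, q) = -⅓*4 = -4/3)
19113 - w(O(-12/7, 11)/P(R(-5))) = 19113 - (219 - (-4)/(3*((2 + 2*(-5))²))) = 19113 - (219 - (-4)/(3*((2 - 10)²))) = 19113 - (219 - (-4)/(3*((-8)²))) = 19113 - (219 - (-4)/(3*64)) = 19113 - (219 - 1*(-1/48)) = 19113 - (219 + 1/48) = 19113 - 1*10513/48 = 19113 - 10513/48 = 906911/48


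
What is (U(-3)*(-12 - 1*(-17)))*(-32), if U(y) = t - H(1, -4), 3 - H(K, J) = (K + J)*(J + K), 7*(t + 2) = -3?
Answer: -4000/7 ≈ -571.43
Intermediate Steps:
t = -17/7 (t = -2 + (⅐)*(-3) = -2 - 3/7 = -17/7 ≈ -2.4286)
H(K, J) = 3 - (J + K)² (H(K, J) = 3 - (K + J)*(J + K) = 3 - (J + K)*(J + K) = 3 - (J + K)²)
U(y) = 25/7 (U(y) = -17/7 - (3 - (-4 + 1)²) = -17/7 - (3 - 1*(-3)²) = -17/7 - (3 - 1*9) = -17/7 - (3 - 9) = -17/7 - 1*(-6) = -17/7 + 6 = 25/7)
(U(-3)*(-12 - 1*(-17)))*(-32) = (25*(-12 - 1*(-17))/7)*(-32) = (25*(-12 + 17)/7)*(-32) = ((25/7)*5)*(-32) = (125/7)*(-32) = -4000/7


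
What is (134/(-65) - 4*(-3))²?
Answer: 417316/4225 ≈ 98.773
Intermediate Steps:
(134/(-65) - 4*(-3))² = (134*(-1/65) + 12)² = (-134/65 + 12)² = (646/65)² = 417316/4225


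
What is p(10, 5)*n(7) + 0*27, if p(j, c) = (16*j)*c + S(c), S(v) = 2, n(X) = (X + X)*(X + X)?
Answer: 157192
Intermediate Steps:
n(X) = 4*X² (n(X) = (2*X)*(2*X) = 4*X²)
p(j, c) = 2 + 16*c*j (p(j, c) = (16*j)*c + 2 = 16*c*j + 2 = 2 + 16*c*j)
p(10, 5)*n(7) + 0*27 = (2 + 16*5*10)*(4*7²) + 0*27 = (2 + 800)*(4*49) + 0 = 802*196 + 0 = 157192 + 0 = 157192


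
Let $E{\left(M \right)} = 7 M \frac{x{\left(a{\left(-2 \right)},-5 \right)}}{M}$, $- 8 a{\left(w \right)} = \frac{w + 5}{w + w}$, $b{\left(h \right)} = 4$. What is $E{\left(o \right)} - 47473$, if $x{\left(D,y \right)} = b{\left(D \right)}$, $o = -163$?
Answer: $-47445$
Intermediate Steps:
$a{\left(w \right)} = - \frac{5 + w}{16 w}$ ($a{\left(w \right)} = - \frac{\left(w + 5\right) \frac{1}{w + w}}{8} = - \frac{\left(5 + w\right) \frac{1}{2 w}}{8} = - \frac{\frac{1}{2} \frac{1}{w} \left(5 + w\right)}{8} = - \frac{5 + w}{16 w}$)
$x{\left(D,y \right)} = 4$
$E{\left(M \right)} = 28$ ($E{\left(M \right)} = 7 M \frac{4}{M} = 28$)
$E{\left(o \right)} - 47473 = 28 - 47473 = -47445$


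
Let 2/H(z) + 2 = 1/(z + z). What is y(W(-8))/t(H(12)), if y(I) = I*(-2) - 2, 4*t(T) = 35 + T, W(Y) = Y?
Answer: 2632/1597 ≈ 1.6481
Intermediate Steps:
H(z) = 2/(-2 + 1/(2*z)) (H(z) = 2/(-2 + 1/(z + z)) = 2/(-2 + 1/(2*z)))
t(T) = 35/4 + T/4 (t(T) = (35 + T)/4 = 35/4 + T/4)
y(I) = -2 - 2*I (y(I) = -2*I - 2 = -2 - 2*I)
y(W(-8))/t(H(12)) = (-2 - 2*(-8))/(35/4 + (-4*12/(-1 + 4*12))/4) = (-2 + 16)/(35/4 + (-4*12/(-1 + 48))/4) = 14/(35/4 + (-4*12/47)/4) = 14/(35/4 + (-4*12*1/47)/4) = 14/(35/4 + (1/4)*(-48/47)) = 14/(35/4 - 12/47) = 14/(1597/188) = 14*(188/1597) = 2632/1597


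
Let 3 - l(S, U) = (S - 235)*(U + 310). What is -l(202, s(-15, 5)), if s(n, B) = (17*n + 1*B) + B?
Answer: -2148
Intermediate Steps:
s(n, B) = 2*B + 17*n (s(n, B) = (17*n + B) + B = (B + 17*n) + B = 2*B + 17*n)
l(S, U) = 3 - (-235 + S)*(310 + U) (l(S, U) = 3 - (S - 235)*(U + 310) = 3 - (-235 + S)*(310 + U))
-l(202, s(-15, 5)) = -(72853 - 310*202 + 235*(2*5 + 17*(-15)) - 1*202*(2*5 + 17*(-15))) = -(72853 - 62620 + 235*(10 - 255) - 1*202*(10 - 255)) = -(72853 - 62620 + 235*(-245) - 1*202*(-245)) = -(72853 - 62620 - 57575 + 49490) = -1*2148 = -2148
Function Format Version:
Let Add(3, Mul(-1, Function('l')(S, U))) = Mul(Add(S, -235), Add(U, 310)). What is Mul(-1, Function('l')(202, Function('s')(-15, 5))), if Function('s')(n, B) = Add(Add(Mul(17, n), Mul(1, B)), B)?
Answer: -2148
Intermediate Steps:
Function('s')(n, B) = Add(Mul(2, B), Mul(17, n)) (Function('s')(n, B) = Add(Add(Mul(17, n), B), B) = Add(Add(B, Mul(17, n)), B) = Add(Mul(2, B), Mul(17, n)))
Function('l')(S, U) = Add(3, Mul(-1, Add(-235, S), Add(310, U))) (Function('l')(S, U) = Add(3, Mul(-1, Mul(Add(S, -235), Add(U, 310)))) = Add(3, Mul(-1, Mul(Add(-235, S), Add(310, U)))) = Add(3, Mul(-1, Add(-235, S), Add(310, U))))
Mul(-1, Function('l')(202, Function('s')(-15, 5))) = Mul(-1, Add(72853, Mul(-310, 202), Mul(235, Add(Mul(2, 5), Mul(17, -15))), Mul(-1, 202, Add(Mul(2, 5), Mul(17, -15))))) = Mul(-1, Add(72853, -62620, Mul(235, Add(10, -255)), Mul(-1, 202, Add(10, -255)))) = Mul(-1, Add(72853, -62620, Mul(235, -245), Mul(-1, 202, -245))) = Mul(-1, Add(72853, -62620, -57575, 49490)) = Mul(-1, 2148) = -2148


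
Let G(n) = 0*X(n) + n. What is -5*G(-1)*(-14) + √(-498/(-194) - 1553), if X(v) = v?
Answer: -70 + 2*I*√3647006/97 ≈ -70.0 + 39.376*I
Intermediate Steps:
G(n) = n (G(n) = 0*n + n = 0 + n = n)
-5*G(-1)*(-14) + √(-498/(-194) - 1553) = -5*(-1)*(-14) + √(-498/(-194) - 1553) = 5*(-14) + √(-498*(-1/194) - 1553) = -70 + √(249/97 - 1553) = -70 + √(-150392/97) = -70 + 2*I*√3647006/97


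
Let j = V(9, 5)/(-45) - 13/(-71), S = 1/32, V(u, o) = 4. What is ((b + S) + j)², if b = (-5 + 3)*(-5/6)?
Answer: 33572133529/10453017600 ≈ 3.2117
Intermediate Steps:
b = 5/3 (b = -(-10)/6 = -2*(-⅚) = 5/3 ≈ 1.6667)
S = 1/32 ≈ 0.031250
j = 301/3195 (j = 4/(-45) - 13/(-71) = 4*(-1/45) - 13*(-1/71) = -4/45 + 13/71 = 301/3195 ≈ 0.094210)
((b + S) + j)² = ((5/3 + 1/32) + 301/3195)² = (163/96 + 301/3195)² = (183227/102240)² = 33572133529/10453017600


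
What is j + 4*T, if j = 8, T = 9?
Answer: 44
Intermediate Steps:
j + 4*T = 8 + 4*9 = 8 + 36 = 44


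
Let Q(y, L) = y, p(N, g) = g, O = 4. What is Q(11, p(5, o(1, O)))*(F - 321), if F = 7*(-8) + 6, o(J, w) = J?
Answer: -4081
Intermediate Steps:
F = -50 (F = -56 + 6 = -50)
Q(11, p(5, o(1, O)))*(F - 321) = 11*(-50 - 321) = 11*(-371) = -4081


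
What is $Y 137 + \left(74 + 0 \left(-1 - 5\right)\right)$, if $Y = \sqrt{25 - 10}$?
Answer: $74 + 137 \sqrt{15} \approx 604.6$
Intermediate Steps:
$Y = \sqrt{15} \approx 3.873$
$Y 137 + \left(74 + 0 \left(-1 - 5\right)\right) = \sqrt{15} \cdot 137 + \left(74 + 0 \left(-1 - 5\right)\right) = 137 \sqrt{15} + \left(74 + 0 \left(-6\right)\right) = 137 \sqrt{15} + \left(74 + 0\right) = 137 \sqrt{15} + 74 = 74 + 137 \sqrt{15}$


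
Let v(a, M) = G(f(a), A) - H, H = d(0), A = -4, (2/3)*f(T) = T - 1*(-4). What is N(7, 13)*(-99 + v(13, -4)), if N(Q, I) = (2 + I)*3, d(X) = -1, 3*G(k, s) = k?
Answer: -8055/2 ≈ -4027.5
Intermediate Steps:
f(T) = 6 + 3*T/2 (f(T) = 3*(T - 1*(-4))/2 = 3*(T + 4)/2 = 3*(4 + T)/2 = 6 + 3*T/2)
G(k, s) = k/3
N(Q, I) = 6 + 3*I
H = -1
v(a, M) = 3 + a/2 (v(a, M) = (6 + 3*a/2)/3 - 1*(-1) = (2 + a/2) + 1 = 3 + a/2)
N(7, 13)*(-99 + v(13, -4)) = (6 + 3*13)*(-99 + (3 + (½)*13)) = (6 + 39)*(-99 + (3 + 13/2)) = 45*(-99 + 19/2) = 45*(-179/2) = -8055/2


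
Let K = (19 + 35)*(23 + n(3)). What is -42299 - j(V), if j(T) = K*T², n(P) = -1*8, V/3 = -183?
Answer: -244177109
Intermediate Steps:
V = -549 (V = 3*(-183) = -549)
n(P) = -8
K = 810 (K = (19 + 35)*(23 - 8) = 54*15 = 810)
j(T) = 810*T²
-42299 - j(V) = -42299 - 810*(-549)² = -42299 - 810*301401 = -42299 - 1*244134810 = -42299 - 244134810 = -244177109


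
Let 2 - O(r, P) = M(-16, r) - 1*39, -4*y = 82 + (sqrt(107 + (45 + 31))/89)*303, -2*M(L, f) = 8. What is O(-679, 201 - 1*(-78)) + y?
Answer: 49/2 - 303*sqrt(183)/356 ≈ 12.986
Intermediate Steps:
M(L, f) = -4 (M(L, f) = -1/2*8 = -4)
y = -41/2 - 303*sqrt(183)/356 (y = -(82 + (sqrt(107 + (45 + 31))/89)*303)/4 = -(82 + (sqrt(107 + 76)*(1/89))*303)/4 = -(82 + (sqrt(183)*(1/89))*303)/4 = -(82 + (sqrt(183)/89)*303)/4 = -(82 + 303*sqrt(183)/89)/4 = -41/2 - 303*sqrt(183)/356 ≈ -32.014)
O(r, P) = 45 (O(r, P) = 2 - (-4 - 1*39) = 2 - (-4 - 39) = 2 - 1*(-43) = 2 + 43 = 45)
O(-679, 201 - 1*(-78)) + y = 45 + (-41/2 - 303*sqrt(183)/356) = 49/2 - 303*sqrt(183)/356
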